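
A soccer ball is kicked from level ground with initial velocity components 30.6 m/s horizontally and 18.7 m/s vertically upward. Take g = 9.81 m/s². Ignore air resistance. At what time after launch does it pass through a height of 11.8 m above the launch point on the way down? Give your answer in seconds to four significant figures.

3.014 s

Set y = v_y0 t − ½ g t² = 11.8: 4.905 t² − 18.70 t + 11.8 = 0.
t = [18.70 ± √(18.70² − 2·9.81·11.8)] / 9.81 = (18.70 ± 10.87) / 9.81, so t = 0.7981 s or t = 3.014 s.
The descending-branch root is 3.014 s.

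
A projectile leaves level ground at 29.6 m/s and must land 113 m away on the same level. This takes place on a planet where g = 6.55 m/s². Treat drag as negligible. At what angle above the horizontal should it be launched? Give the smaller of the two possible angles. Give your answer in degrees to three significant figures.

28.8°

Level-ground range R = v₀² sin(2θ)/g ⇒ sin(2θ) = gR/v₀² = 6.55 × 113 / 29.6² = 0.8448.
2θ = 57.65° or 180° − 57.65° = 122.4°, so θ = 28.82° or 61.18°.
The smaller angle is 28.82°.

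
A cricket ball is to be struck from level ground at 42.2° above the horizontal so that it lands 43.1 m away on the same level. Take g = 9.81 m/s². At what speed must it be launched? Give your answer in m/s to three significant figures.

20.6 m/s

From R = (v₀² / g) sin 2θ: v₀ = √(gR / sin 2θ).
v₀ = √(9.81 × 43.1 / sin 84.40°) = √(422.8 / 0.9952) = √424.84 = 20.61 m/s.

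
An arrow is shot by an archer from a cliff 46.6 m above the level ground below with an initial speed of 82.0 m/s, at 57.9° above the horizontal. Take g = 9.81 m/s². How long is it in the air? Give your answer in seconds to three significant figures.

14.8 s

vₓ = 82.00 cos 57.9° = 43.57 m/s; v_y0 = 82.00 sin 57.9° = 69.46 m/s.
The projectile lands when y = 46.6 + (69.46) t − ½·9.81·t² = 0. Positive root: t = (69.46 + √(69.46² + 2·9.81·46.6)) / 9.81 = (69.46 + 75.76) / 9.81 = 14.80 s.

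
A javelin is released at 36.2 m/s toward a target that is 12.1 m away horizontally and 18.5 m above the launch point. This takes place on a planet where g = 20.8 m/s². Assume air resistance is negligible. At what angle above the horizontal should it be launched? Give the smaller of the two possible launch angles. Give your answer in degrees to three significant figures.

63.6°

Trajectory: y = x tanθ − g x² (1 + tan²θ)/(2v₀²). With x = 12.1, y = 18.5, v₀ = 36.2, g = 20.8:
1.162 tan²θ − 12.1 tanθ + (19.66) = 0.
tanθ = [12.1 ± √(12.1² − 4 × 1.162 × (19.66))] / (2 × 1.162) = (12.1 ± 7.418) / 2.324, giving tanθ = 2.015 or 8.399.
θ = 63.60° or 83.21°; the smaller is 63.60°.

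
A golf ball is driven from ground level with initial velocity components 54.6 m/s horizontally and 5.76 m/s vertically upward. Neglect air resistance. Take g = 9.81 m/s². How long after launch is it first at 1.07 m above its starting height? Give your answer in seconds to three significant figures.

0.231 s

Require v_y0 t − ½ g t² = 1.07, i.e. 4.905 t² − 5.760 t + 1.07 = 0.
t = [5.760 ± √(5.760² − 2·9.81·1.07)] / 9.81 = (5.760 ± 3.491) / 9.81, so t = 0.2313 s or t = 0.9430 s.
The first (ascending) time is 0.2313 s.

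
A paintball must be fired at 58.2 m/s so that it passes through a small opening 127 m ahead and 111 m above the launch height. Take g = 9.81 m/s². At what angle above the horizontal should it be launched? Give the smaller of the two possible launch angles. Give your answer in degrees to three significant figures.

Trajectory: y = x tanθ − g x² (1 + tan²θ)/(2v₀²). With x = 127, y = 111, v₀ = 58.2, g = 9.81:
23.36 tan²θ − 127 tanθ + (134.4) = 0.
tanθ = [127 ± √(127² − 4 × 23.36 × (134.4))] / (2 × 23.36) = (127 ± 59.81) / 46.71, giving tanθ = 1.438 or 3.999.
θ = 55.19° or 75.96°; the smaller is 55.19°.

55.2°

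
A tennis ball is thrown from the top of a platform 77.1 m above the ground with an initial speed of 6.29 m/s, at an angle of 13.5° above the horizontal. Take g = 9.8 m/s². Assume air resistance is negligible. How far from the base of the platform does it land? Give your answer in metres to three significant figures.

vₓ = 6.290 cos 13.5° = 6.116 m/s; v_y0 = 6.290 sin 13.5° = 1.468 m/s.
With up positive and y = 0 at the ground: y(t) = 77.1 + (1.468) t − 4.900 t². Setting y = 0 and taking the positive root: t = [1.468 + √(1.468² + 2·9.80·77.1)] / 9.80 = (1.468 + 38.90) / 9.80 = 4.119 s.
Horizontal distance: R = vₓ t = 6.116 × 4.119 = 25.19 m.

25.2 m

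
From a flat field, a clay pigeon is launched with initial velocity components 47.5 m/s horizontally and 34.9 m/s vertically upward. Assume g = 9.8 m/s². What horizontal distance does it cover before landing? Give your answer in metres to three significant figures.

Time aloft: T = 2 v_y0 / g = 2 × 34.90 / 9.80 = 7.122 s.
Horizontal distance R = vₓ T = 47.50 × 7.122 = 338.3 m.

338 m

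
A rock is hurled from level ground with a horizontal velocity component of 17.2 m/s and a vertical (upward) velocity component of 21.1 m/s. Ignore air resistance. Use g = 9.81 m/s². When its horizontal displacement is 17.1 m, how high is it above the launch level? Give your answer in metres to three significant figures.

16.1 m

x = vₓ t ⇒ t = 17.1/17.20 = 0.9942 s.
Height: y = v_y0 t − ½ g t² = 21.10 × 0.9942 − 4.905 × 0.9942² = 20.98 − 4.848 = 16.13 m.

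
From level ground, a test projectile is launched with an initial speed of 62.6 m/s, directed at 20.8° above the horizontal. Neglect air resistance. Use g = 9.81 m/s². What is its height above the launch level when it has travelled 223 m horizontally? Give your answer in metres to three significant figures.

13.5 m

Resolve: vₓ = 62.60 cos 20.8° = 58.52 m/s and v_y0 = 62.60 sin 20.8° = 22.23 m/s.
At x = 223 m, t = x/vₓ = 223/58.52 = 3.811 s.
Height: y = v_y0 t − ½ g t² = 22.23 × 3.811 − 4.905 × 3.811² = 84.71 − 71.23 = 13.48 m.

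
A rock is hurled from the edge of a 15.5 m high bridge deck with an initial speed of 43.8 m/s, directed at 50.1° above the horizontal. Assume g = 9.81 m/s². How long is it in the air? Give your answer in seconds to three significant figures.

7.28 s

Resolve: vₓ = 43.80 cos 50.1° = 28.10 m/s and v_y0 = 43.80 sin 50.1° = 33.60 m/s.
Vertical motion (up positive, ground at y = 0): 4.905 t² − (33.60) t − 15.5 = 0, so t = (33.60 + √(33.60² + 2·9.81·15.5)) / 9.81 = (33.60 + 37.86) / 9.81 = 7.284 s.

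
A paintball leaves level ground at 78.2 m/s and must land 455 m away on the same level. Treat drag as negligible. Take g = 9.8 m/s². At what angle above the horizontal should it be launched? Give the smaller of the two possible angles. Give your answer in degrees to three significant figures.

23.4°

From R = (v₀²/g) sin 2θ: sin 2θ = 9.80 × 455 / 6115.2 = 0.7292.
2θ = 46.82° or 180° − 46.82° = 133.2°, so θ = 23.41° or 66.59°.
The smaller angle is 23.41°.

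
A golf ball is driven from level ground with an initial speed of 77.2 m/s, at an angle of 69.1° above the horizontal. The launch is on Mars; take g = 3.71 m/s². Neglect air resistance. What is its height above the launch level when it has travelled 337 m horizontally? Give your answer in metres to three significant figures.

Resolve: vₓ = 77.20 cos 69.1° = 27.54 m/s and v_y0 = 77.20 sin 69.1° = 72.12 m/s.
x = vₓ t ⇒ t = 337/27.54 = 12.24 s.
Height: y = v_y0 t − ½ g t² = 72.12 × 12.24 − 1.855 × 12.24² = 882.5 − 277.8 = 604.8 m.

605 m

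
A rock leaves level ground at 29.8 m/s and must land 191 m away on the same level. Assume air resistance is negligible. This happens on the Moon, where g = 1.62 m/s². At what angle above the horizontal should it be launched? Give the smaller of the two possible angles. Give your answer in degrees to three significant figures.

10.2°

R = v₀² sin 2θ / g gives sin 2θ = gR/v₀² = 1.62·191/29.8² = 0.3484.
2θ = 20.39° or 180° − 20.39° = 159.6°, so θ = 10.20° or 79.80°.
The smaller angle is 10.20°.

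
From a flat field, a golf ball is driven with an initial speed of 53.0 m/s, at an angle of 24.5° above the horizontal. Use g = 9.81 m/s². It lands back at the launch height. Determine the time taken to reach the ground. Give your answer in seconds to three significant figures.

4.48 s

Resolve: vₓ = 53.00 cos 24.5° = 48.23 m/s and v_y0 = 53.00 sin 24.5° = 21.98 m/s.
Landing at launch height ⇒ T = 2 v_y0 / g = 2 × 21.98 / 9.81 = 4.481 s.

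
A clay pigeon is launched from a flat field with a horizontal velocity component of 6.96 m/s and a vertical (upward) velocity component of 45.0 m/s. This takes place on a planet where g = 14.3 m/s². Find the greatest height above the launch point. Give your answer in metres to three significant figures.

At the apex v_y = 0, so H = v_y0²/(2g) = 45.00²/28.60 = 70.80 m.

70.8 m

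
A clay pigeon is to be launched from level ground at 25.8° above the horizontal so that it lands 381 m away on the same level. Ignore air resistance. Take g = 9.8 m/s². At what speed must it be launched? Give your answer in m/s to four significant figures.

On level ground R = v₀² sin 2θ / g ⇒ v₀ = √(gR / sin 2θ).
v₀ = √(9.80 × 381 / sin 51.60°) = √(3734 / 0.7837) = √4764.4 = 69.02 m/s.

69.02 m/s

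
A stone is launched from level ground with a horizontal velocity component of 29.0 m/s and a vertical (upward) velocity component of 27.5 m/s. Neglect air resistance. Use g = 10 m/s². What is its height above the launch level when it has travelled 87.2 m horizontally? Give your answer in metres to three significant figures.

Time to reach x = 87.2 m: t = x/vₓ = 87.2/29.00 = 3.007 s.
Height: y = v_y0 t − ½ g t² = 27.50 × 3.007 − 5.000 × 3.007² = 82.69 − 45.21 = 37.48 m.

37.5 m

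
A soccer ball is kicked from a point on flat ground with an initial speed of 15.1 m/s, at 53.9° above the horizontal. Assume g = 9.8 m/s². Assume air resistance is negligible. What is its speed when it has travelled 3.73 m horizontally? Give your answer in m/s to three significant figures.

12.0 m/s

Horizontal component vₓ = 15.10 cos 53.9° = 8.897 m/s; vertical v_y0 = 15.10 sin 53.9° = 12.20 m/s.
At x = 3.73 m, t = x/vₓ = 3.73/8.897 = 0.4192 s.
Vertical velocity there: v_y = v_y0 − g t = 12.20 − 9.80 × 0.4192 = 8.092 m/s.
Speed: √(vₓ² + v_y²) = √(8.897² + 8.092²) = 12.03 m/s.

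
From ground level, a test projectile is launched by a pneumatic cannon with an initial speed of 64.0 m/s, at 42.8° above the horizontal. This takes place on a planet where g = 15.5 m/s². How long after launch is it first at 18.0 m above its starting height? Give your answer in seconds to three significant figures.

Resolve: vₓ = 64.00 cos 42.8° = 46.96 m/s and v_y0 = 64.00 sin 42.8° = 43.48 m/s.
Require v_y0 t − ½ g t² = 18.0, i.e. 7.750 t² − 43.48 t + 18.0 = 0.
Quadratic formula: t = (43.48 ± √1332.9) / 15.5 = (43.48 ± 36.51) / 15.5 → t = 0.4500 s or 5.161 s.
The first (ascending) time is 0.4500 s.

0.450 s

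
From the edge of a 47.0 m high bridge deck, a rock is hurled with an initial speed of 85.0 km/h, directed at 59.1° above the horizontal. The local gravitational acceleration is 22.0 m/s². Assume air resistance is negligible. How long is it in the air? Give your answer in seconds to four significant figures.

3.184 s

Convert: 85.0 km/h = 85.0/3.6 = 23.61 m/s.
Horizontal component vₓ = 23.61 cos 59.1° = 12.13 m/s; vertical v_y0 = 23.61 sin 59.1° = 20.26 m/s.
Vertical motion (up positive, ground at y = 0): 11.00 t² − (20.26) t − 47.0 = 0, so t = (20.26 + √(20.26² + 2·22.0·47.0)) / 22.0 = (20.26 + 49.78) / 22.0 = 3.184 s.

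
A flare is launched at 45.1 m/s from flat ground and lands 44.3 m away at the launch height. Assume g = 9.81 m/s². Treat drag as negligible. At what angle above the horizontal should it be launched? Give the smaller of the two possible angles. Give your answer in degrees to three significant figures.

R = v₀² sin 2θ / g gives sin 2θ = gR/v₀² = 9.81·44.3/45.1² = 0.2137.
2θ = 12.34° or 180° − 12.34° = 167.7°, so θ = 6.168° or 83.83°.
The smaller angle is 6.168°.

6.17°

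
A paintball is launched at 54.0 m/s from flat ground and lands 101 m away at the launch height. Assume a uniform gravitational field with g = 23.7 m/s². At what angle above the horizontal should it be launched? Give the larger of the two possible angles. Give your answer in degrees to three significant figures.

62.4°

R = v₀² sin 2θ / g gives sin 2θ = gR/v₀² = 23.7·101/54.0² = 0.8209.
2θ = 55.17° or 180° − 55.17° = 124.8°, so θ = 27.59° or 62.41°.
The larger angle is 62.41°.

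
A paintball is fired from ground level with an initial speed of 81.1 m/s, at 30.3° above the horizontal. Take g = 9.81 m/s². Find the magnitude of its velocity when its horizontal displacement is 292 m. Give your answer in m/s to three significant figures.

Components: vₓ = 81.10 cos 30.3° = 70.02 m/s, v_y0 = 81.10 sin 30.3° = 40.92 m/s.
At x = 292 m, t = x/vₓ = 292/70.02 = 4.170 s.
Vertical velocity there: v_y = v_y0 − g t = 40.92 − 9.81 × 4.170 = 0.007970 m/s.
Speed: √(vₓ² + v_y²) = √(70.02² + 0.007970²) = 70.02 m/s.

70.0 m/s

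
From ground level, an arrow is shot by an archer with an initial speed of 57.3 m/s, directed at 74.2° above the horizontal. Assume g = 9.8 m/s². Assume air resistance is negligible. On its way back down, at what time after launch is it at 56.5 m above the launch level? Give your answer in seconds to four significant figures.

10.11 s

Resolve: vₓ = 57.30 cos 74.2° = 15.60 m/s and v_y0 = 57.30 sin 74.2° = 55.14 m/s.
Require v_y0 t − ½ g t² = 56.5, i.e. 4.900 t² − 55.14 t + 56.5 = 0.
Quadratic formula: t = (55.14 ± √1932.5) / 9.80 = (55.14 ± 43.96) / 9.80 → t = 1.140 s or 10.11 s.
The descending-branch root is 10.11 s.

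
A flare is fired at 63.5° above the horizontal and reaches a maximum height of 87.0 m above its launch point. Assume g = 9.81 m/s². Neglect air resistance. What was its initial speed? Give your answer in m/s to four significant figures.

46.17 m/s

At the peak v_y = 0, so v_y0 = √(2gH) = √(2 × 9.81 × 87.0) = 41.32 m/s.
v_y0 = v₀ sin θ ⇒ v₀ = 41.32 / sin 63.5° = 46.17 m/s.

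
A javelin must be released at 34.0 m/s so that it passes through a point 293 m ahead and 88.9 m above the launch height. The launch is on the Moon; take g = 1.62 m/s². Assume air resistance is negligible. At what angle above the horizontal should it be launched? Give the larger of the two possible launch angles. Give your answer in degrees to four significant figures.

Trajectory: y = x tanθ − g x² (1 + tan²θ)/(2v₀²). With x = 293, y = 88.9, v₀ = 34.0, g = 1.62:
60.15 tan²θ − 293 tanθ + (149.1) = 0.
tanθ = [293 ± √(293² − 4 × 60.15 × (149.1))] / (2 × 60.15) = (293 ± 223.6) / 120.3, giving tanθ = 0.5771 or 4.294.
θ = 29.99° or 76.89°; the larger is 76.89°.

76.89°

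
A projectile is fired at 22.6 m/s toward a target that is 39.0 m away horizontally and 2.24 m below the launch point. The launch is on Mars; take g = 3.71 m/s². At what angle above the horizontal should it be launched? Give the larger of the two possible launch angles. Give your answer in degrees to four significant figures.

Trajectory: y = x tanθ − g x² (1 + tan²θ)/(2v₀²). With x = 39.0, y = −2.24, v₀ = 22.6, g = 3.71:
5.524 tan²θ − 39.0 tanθ + (3.284) = 0.
tanθ = [39.0 ± √(39.0² − 4 × 5.524 × (3.284))] / (2 × 5.524) = (39.0 ± 38.06) / 11.05, giving tanθ = 0.08523 or 6.975.
θ = 4.872° or 81.84°; the larger is 81.84°.

81.84°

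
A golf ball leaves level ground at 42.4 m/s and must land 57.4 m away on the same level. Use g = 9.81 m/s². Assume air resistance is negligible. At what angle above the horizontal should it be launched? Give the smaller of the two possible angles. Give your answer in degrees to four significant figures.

R = v₀² sin 2θ / g gives sin 2θ = gR/v₀² = 9.81·57.4/42.4² = 0.3132.
2θ = 18.25° or 180° − 18.25° = 161.7°, so θ = 9.127° or 80.87°.
The smaller angle is 9.127°.

9.127°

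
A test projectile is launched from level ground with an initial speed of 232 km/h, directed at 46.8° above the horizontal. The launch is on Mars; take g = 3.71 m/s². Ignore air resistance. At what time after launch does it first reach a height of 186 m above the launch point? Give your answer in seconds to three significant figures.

4.91 s

Convert: 232 km/h = 232/3.6 = 64.44 m/s.
vₓ = 64.44 cos 46.8° = 44.12 m/s; v_y0 = 64.44 sin 46.8° = 46.98 m/s.
Set y = v_y0 t − ½ g t² = 186: 1.855 t² − 46.98 t + 186 = 0.
t = [46.98 ± √(46.98² − 2·3.71·186)] / 3.71 = (46.98 ± 28.75) / 3.71, so t = 4.912 s or t = 20.41 s.
The first (ascending) time is 4.912 s.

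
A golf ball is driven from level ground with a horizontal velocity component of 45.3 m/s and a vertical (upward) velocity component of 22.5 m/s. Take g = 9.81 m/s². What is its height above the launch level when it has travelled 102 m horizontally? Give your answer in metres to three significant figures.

At x = 102 m, t = x/vₓ = 102/45.30 = 2.252 s.
Height: y = v_y0 t − ½ g t² = 22.50 × 2.252 − 4.905 × 2.252² = 50.66 − 24.87 = 25.79 m.

25.8 m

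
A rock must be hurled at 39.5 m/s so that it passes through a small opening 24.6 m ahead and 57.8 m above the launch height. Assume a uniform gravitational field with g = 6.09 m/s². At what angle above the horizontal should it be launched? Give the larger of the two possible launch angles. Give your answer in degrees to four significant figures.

86.83°

Trajectory: y = x tanθ − g x² (1 + tan²θ)/(2v₀²). With x = 24.6, y = 57.8, v₀ = 39.5, g = 6.09:
1.181 tan²θ − 24.6 tanθ + (58.98) = 0.
tanθ = [24.6 ± √(24.6² − 4 × 1.181 × (58.98))] / (2 × 1.181) = (24.6 ± 18.07) / 2.362, giving tanθ = 2.765 or 18.06.
θ = 70.11° or 86.83°; the larger is 86.83°.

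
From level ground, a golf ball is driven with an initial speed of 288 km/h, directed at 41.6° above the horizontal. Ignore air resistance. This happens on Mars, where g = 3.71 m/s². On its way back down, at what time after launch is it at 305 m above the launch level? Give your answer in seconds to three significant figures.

20.7 s

Convert: 288 km/h = 288/3.6 = 80.00 m/s.
Horizontal component vₓ = 80.00 cos 41.6° = 59.82 m/s; vertical v_y0 = 80.00 sin 41.6° = 53.11 m/s.
Require v_y0 t − ½ g t² = 305, i.e. 1.855 t² − 53.11 t + 305 = 0.
Quadratic formula: t = (53.11 ± √558.01) / 3.71 = (53.11 ± 23.62) / 3.71 → t = 7.949 s or 20.68 s.
The descending-branch root is 20.68 s.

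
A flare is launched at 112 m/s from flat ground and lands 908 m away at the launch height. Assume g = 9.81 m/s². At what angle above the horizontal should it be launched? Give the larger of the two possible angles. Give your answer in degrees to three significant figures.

67.4°

R = v₀² sin 2θ / g gives sin 2θ = gR/v₀² = 9.81·908/112² = 0.7101.
2θ = 45.24° or 180° − 45.24° = 134.8°, so θ = 22.62° or 67.38°.
The larger angle is 67.38°.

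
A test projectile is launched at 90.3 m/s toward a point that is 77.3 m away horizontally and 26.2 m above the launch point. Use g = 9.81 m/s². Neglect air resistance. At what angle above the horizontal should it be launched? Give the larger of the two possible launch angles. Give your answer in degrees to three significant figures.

87.3°

Trajectory: y = x tanθ − g x² (1 + tan²θ)/(2v₀²). With x = 77.3, y = 26.2, v₀ = 90.3, g = 9.81:
3.594 tan²θ − 77.3 tanθ + (29.79) = 0.
tanθ = [77.3 ± √(77.3² − 4 × 3.594 × (29.79))] / (2 × 3.594) = (77.3 ± 74.48) / 7.189, giving tanθ = 0.3926 or 21.11.
θ = 21.44° or 87.29°; the larger is 87.29°.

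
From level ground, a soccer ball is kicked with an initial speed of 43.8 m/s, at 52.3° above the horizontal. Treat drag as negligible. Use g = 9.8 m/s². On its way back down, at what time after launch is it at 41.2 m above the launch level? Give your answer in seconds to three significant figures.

Horizontal component vₓ = 43.80 cos 52.3° = 26.78 m/s; vertical v_y0 = 43.80 sin 52.3° = 34.66 m/s.
Set y = v_y0 t − ½ g t² = 41.2: 4.900 t² − 34.66 t + 41.2 = 0.
Quadratic formula: t = (34.66 ± √393.49) / 9.80 = (34.66 ± 19.84) / 9.80 → t = 1.512 s or 5.560 s.
The descending-branch root is 5.560 s.

5.56 s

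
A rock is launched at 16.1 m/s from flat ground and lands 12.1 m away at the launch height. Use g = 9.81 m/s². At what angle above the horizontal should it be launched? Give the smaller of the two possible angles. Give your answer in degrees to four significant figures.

From R = (v₀²/g) sin 2θ: sin 2θ = 9.81 × 12.1 / 259.21 = 0.4579.
2θ = 27.25° or 180° − 27.25° = 152.7°, so θ = 13.63° or 76.37°.
The smaller angle is 13.63°.

13.63°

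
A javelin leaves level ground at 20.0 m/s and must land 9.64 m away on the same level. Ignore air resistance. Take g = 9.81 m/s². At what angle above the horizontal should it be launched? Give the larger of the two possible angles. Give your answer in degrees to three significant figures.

83.2°

Level-ground range R = v₀² sin(2θ)/g ⇒ sin(2θ) = gR/v₀² = 9.81 × 9.64 / 20.0² = 0.2364.
2θ = 13.68° or 180° − 13.68° = 166.3°, so θ = 6.838° or 83.16°.
The larger angle is 83.16°.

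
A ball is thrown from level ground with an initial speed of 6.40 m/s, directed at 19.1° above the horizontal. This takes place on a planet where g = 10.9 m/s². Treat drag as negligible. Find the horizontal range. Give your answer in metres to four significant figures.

2.324 m

Horizontal component vₓ = 6.400 cos 19.1° = 6.048 m/s; vertical v_y0 = 6.400 sin 19.1° = 2.094 m/s.
Time aloft: T = 2 v_y0 / g = 2 × 2.094 / 10.9 = 0.3843 s.
Horizontal distance R = vₓ T = 6.048 × 0.3843 = 2.324 m.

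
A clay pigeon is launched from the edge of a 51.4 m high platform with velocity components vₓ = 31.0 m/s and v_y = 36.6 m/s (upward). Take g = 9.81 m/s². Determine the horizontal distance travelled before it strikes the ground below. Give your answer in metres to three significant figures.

269 m

Vertical motion (up positive, ground at y = 0): 4.905 t² − (36.60) t − 51.4 = 0, so t = (36.60 + √(36.60² + 2·9.81·51.4)) / 9.81 = (36.60 + 48.46) / 9.81 = 8.670 s.
Horizontal distance: R = vₓ t = 31.00 × 8.670 = 268.8 m.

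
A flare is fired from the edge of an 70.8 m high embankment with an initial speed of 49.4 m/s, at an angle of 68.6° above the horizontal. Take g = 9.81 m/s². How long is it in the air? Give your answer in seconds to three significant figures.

10.7 s

vₓ = 49.40 cos 68.6° = 18.02 m/s; v_y0 = 49.40 sin 68.6° = 45.99 m/s.
With up positive and y = 0 at the ground: y(t) = 70.8 + (45.99) t − 4.905 t². Setting y = 0 and taking the positive root: t = [45.99 + √(45.99² + 2·9.81·70.8)] / 9.81 = (45.99 + 59.20) / 9.81 = 10.72 s.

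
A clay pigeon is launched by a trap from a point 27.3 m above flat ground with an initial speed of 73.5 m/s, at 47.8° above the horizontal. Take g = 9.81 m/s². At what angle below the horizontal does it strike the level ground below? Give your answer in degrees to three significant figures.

Resolve: vₓ = 73.50 cos 47.8° = 49.37 m/s and v_y0 = 73.50 sin 47.8° = 54.45 m/s.
With up positive and y = 0 at the ground: y(t) = 27.3 + (54.45) t − 4.905 t². Setting y = 0 and taking the positive root: t = [54.45 + √(54.45² + 2·9.81·27.3)] / 9.81 = (54.45 + 59.16) / 9.81 = 11.58 s.
At impact: v_y = v_y0 − g t = −59.16 m/s; vₓ = 49.37 m/s.
Angle below horizontal: arctan(|v_y|/vₓ) = arctan(59.16/49.37) = 50.16°.

50.2°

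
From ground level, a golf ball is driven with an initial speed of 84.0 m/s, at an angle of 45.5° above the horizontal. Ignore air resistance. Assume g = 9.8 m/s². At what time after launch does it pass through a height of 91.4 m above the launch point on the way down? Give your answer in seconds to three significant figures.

10.4 s

vₓ = 84.00 cos 45.5° = 58.88 m/s; v_y0 = 84.00 sin 45.5° = 59.91 m/s.
Set y = v_y0 t − ½ g t² = 91.4: 4.900 t² − 59.91 t + 91.4 = 0.
t = [59.91 ± √(59.91² − 2·9.80·91.4)] / 9.80 = (59.91 ± 42.40) / 9.80, so t = 1.787 s or t = 10.44 s.
The descending-branch root is 10.44 s.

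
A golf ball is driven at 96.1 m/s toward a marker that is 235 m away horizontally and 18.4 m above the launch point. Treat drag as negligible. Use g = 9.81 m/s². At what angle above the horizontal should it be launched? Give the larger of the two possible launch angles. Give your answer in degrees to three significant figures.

Trajectory: y = x tanθ − g x² (1 + tan²θ)/(2v₀²). With x = 235, y = 18.4, v₀ = 96.1, g = 9.81:
29.33 tan²θ − 235 tanθ + (47.73) = 0.
tanθ = [235 ± √(235² − 4 × 29.33 × (47.73))] / (2 × 29.33) = (235 ± 222.8) / 58.66, giving tanθ = 0.2085 or 7.803.
θ = 11.78° or 82.70°; the larger is 82.70°.

82.7°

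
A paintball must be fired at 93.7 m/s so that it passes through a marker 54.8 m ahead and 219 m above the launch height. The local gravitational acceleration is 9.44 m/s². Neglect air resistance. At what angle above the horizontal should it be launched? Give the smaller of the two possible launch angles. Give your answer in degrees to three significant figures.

Trajectory: y = x tanθ − g x² (1 + tan²θ)/(2v₀²). With x = 54.8, y = 219, v₀ = 93.7, g = 9.44:
1.614 tan²θ − 54.8 tanθ + (220.6) = 0.
tanθ = [54.8 ± √(54.8² − 4 × 1.614 × (220.6))] / (2 × 1.614) = (54.8 ± 39.73) / 3.229, giving tanθ = 4.668 or 29.28.
θ = 77.91° or 88.04°; the smaller is 77.91°.

77.9°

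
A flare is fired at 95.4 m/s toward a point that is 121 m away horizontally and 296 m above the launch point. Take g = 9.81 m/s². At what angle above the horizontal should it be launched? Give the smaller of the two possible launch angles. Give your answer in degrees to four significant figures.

72.46°

Trajectory: y = x tanθ − g x² (1 + tan²θ)/(2v₀²). With x = 121, y = 296, v₀ = 95.4, g = 9.81:
7.891 tan²θ − 121 tanθ + (303.9) = 0.
tanθ = [121 ± √(121² − 4 × 7.891 × (303.9))] / (2 × 7.891) = (121 ± 71.06) / 15.78, giving tanθ = 3.165 or 12.17.
θ = 72.46° or 85.30°; the smaller is 72.46°.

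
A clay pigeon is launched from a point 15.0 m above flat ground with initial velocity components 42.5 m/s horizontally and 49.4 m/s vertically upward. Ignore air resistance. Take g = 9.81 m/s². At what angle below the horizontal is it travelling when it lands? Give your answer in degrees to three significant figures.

With up positive and y = 0 at the ground: y(t) = 15.0 + (49.40) t − 4.905 t². Setting y = 0 and taking the positive root: t = [49.40 + √(49.40² + 2·9.81·15.0)] / 9.81 = (49.40 + 52.29) / 9.81 = 10.37 s.
At impact: v_y = v_y0 − g t = −52.29 m/s; vₓ = 42.50 m/s.
Angle below horizontal: arctan(|v_y|/vₓ) = arctan(52.29/42.50) = 50.90°.

50.9°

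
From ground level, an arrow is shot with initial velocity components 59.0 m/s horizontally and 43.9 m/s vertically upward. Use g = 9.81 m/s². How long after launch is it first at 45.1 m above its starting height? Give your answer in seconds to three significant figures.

Require v_y0 t − ½ g t² = 45.1, i.e. 4.905 t² − 43.90 t + 45.1 = 0.
Quadratic formula: t = (43.90 ± √1042.3) / 9.81 = (43.90 ± 32.29) / 9.81 → t = 1.184 s or 7.766 s.
The first (ascending) time is 1.184 s.

1.18 s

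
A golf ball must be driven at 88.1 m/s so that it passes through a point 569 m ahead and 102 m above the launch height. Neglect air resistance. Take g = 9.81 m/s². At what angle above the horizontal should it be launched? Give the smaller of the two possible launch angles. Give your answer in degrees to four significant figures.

36.17°

Trajectory: y = x tanθ − g x² (1 + tan²θ)/(2v₀²). With x = 569, y = 102, v₀ = 88.1, g = 9.81:
204.6 tan²θ − 569 tanθ + (306.6) = 0.
tanθ = [569 ± √(569² − 4 × 204.6 × (306.6))] / (2 × 204.6) = (569 ± 269.9) / 409.2, giving tanθ = 0.7310 or 2.050.
θ = 36.17° or 64.00°; the smaller is 36.17°.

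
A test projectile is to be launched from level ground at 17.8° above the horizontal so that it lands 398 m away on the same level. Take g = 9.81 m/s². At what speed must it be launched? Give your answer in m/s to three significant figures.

81.9 m/s

On level ground R = v₀² sin 2θ / g ⇒ v₀ = √(gR / sin 2θ).
v₀ = √(9.81 × 398 / sin 35.60°) = √(3904 / 0.5821) = √6707.1 = 81.90 m/s.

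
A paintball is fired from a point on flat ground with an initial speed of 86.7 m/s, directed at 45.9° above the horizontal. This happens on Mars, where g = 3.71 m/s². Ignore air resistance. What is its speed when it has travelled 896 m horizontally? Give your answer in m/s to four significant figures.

60.76 m/s

Resolve: vₓ = 86.70 cos 45.9° = 60.34 m/s and v_y0 = 86.70 sin 45.9° = 62.26 m/s.
Time to reach x = 896 m: t = x/vₓ = 896/60.34 = 14.85 s.
Vertical velocity there: v_y = v_y0 − g t = 62.26 − 3.71 × 14.85 = 7.167 m/s.
Speed: √(vₓ² + v_y²) = √(60.34² + 7.167²) = 60.76 m/s.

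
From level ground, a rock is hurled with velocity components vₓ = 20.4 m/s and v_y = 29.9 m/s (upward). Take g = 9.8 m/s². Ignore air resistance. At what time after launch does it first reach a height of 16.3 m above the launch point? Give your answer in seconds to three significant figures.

Require v_y0 t − ½ g t² = 16.3, i.e. 4.900 t² − 29.90 t + 16.3 = 0.
Quadratic formula: t = (29.90 ± √574.53) / 9.80 = (29.90 ± 23.97) / 9.80 → t = 0.6052 s or 5.497 s.
The first (ascending) time is 0.6052 s.

0.605 s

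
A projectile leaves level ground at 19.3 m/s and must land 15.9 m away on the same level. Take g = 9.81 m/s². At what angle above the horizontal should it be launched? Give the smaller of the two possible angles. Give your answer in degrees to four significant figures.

12.38°

R = v₀² sin 2θ / g gives sin 2θ = gR/v₀² = 9.81·15.9/19.3² = 0.4187.
2θ = 24.76° or 180° − 24.76° = 155.2°, so θ = 12.38° or 77.62°.
The smaller angle is 12.38°.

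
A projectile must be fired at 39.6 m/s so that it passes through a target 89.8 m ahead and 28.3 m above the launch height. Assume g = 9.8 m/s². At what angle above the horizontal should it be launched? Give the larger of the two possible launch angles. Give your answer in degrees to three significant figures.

Trajectory: y = x tanθ − g x² (1 + tan²θ)/(2v₀²). With x = 89.8, y = 28.3, v₀ = 39.6, g = 9.80:
25.20 tan²θ − 89.8 tanθ + (53.50) = 0.
tanθ = [89.8 ± √(89.8² − 4 × 25.20 × (53.50))] / (2 × 25.20) = (89.8 ± 51.69) / 50.40, giving tanθ = 0.7562 or 2.808.
θ = 37.10° or 70.40°; the larger is 70.40°.

70.4°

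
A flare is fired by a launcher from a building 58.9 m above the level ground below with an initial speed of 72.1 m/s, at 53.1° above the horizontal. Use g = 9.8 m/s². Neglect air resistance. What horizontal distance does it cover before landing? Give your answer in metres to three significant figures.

550 m

Horizontal component vₓ = 72.10 cos 53.1° = 43.29 m/s; vertical v_y0 = 72.10 sin 53.1° = 57.66 m/s.
The projectile lands when y = 58.9 + (57.66) t − ½·9.80·t² = 0. Positive root: t = (57.66 + √(57.66² + 2·9.80·58.9)) / 9.80 = (57.66 + 66.92) / 9.80 = 12.71 s.
Horizontal distance: R = vₓ t = 43.29 × 12.71 = 550.3 m.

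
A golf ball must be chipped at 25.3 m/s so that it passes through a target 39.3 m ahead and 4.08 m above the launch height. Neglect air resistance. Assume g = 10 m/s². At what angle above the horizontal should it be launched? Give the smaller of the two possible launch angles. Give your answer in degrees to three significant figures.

Trajectory: y = x tanθ − g x² (1 + tan²θ)/(2v₀²). With x = 39.3, y = 4.08, v₀ = 25.3, g = 10.0:
12.06 tan²θ − 39.3 tanθ + (16.14) = 0.
tanθ = [39.3 ± √(39.3² − 4 × 12.06 × (16.14))] / (2 × 12.06) = (39.3 ± 27.67) / 24.13, giving tanθ = 0.4822 or 2.775.
θ = 25.74° or 70.18°; the smaller is 25.74°.

25.7°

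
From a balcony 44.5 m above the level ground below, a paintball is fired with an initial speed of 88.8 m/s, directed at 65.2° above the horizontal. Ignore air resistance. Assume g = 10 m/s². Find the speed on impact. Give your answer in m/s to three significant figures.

93.7 m/s

vₓ = 88.80 cos 65.2° = 37.25 m/s; v_y0 = 88.80 sin 65.2° = 80.61 m/s.
Vertical motion (up positive, ground at y = 0): 5.000 t² − (80.61) t − 44.5 = 0, so t = (80.61 + √(80.61² + 2·10.0·44.5)) / 10.0 = (80.61 + 85.95) / 10.0 = 16.66 s.
Vertical velocity at impact: v_y = v_y0 − g t = 80.61 − 10.0 × 16.66 = −85.95 m/s.
Speed: |v| = √(vₓ² + v_y²) = √(37.25² + 85.95²) = 93.68 m/s.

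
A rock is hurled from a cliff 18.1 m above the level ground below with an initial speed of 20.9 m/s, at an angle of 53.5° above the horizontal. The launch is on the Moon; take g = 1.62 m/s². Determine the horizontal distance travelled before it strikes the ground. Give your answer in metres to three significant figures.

271 m

Components: vₓ = 20.90 cos 53.5° = 12.43 m/s, v_y0 = 20.90 sin 53.5° = 16.80 m/s.
The projectile lands when y = 18.1 + (16.80) t − ½·1.62·t² = 0. Positive root: t = (16.80 + √(16.80² + 2·1.62·18.1)) / 1.62 = (16.80 + 18.46) / 1.62 = 21.77 s.
Horizontal distance: R = vₓ t = 12.43 × 21.77 = 270.6 m.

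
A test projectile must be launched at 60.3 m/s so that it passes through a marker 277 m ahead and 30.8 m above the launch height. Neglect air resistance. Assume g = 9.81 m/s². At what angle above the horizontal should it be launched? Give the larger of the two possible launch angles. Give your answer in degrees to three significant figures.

63.9°

Trajectory: y = x tanθ − g x² (1 + tan²θ)/(2v₀²). With x = 277, y = 30.8, v₀ = 60.3, g = 9.81:
103.5 tan²θ − 277 tanθ + (134.3) = 0.
tanθ = [277 ± √(277² − 4 × 103.5 × (134.3))] / (2 × 103.5) = (277 ± 145.3) / 207.0, giving tanθ = 0.6360 or 2.040.
θ = 32.46° or 63.89°; the larger is 63.89°.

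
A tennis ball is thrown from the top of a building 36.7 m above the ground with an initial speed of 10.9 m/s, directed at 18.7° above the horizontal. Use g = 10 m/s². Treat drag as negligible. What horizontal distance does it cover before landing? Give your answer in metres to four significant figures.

Resolve: vₓ = 10.90 cos 18.7° = 10.32 m/s and v_y0 = 10.90 sin 18.7° = 3.495 m/s.
The projectile lands when y = 36.7 + (3.495) t − ½·10.0·t² = 0. Positive root: t = (3.495 + √(3.495² + 2·10.0·36.7)) / 10.0 = (3.495 + 27.32) / 10.0 = 3.081 s.
Horizontal distance: R = vₓ t = 10.32 × 3.081 = 31.81 m.

31.81 m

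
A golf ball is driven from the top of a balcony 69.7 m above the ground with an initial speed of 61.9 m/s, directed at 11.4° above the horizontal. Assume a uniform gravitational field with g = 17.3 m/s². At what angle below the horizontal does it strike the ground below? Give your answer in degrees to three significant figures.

vₓ = 61.90 cos 11.4° = 60.68 m/s; v_y0 = 61.90 sin 11.4° = 12.23 m/s.
Vertical motion (up positive, ground at y = 0): 8.650 t² − (12.23) t − 69.7 = 0, so t = (12.23 + √(12.23² + 2·17.3·69.7)) / 17.3 = (12.23 + 50.61) / 17.3 = 3.633 s.
At impact: v_y = v_y0 − g t = −50.61 m/s; vₓ = 60.68 m/s.
Angle below horizontal: arctan(|v_y|/vₓ) = arctan(50.61/60.68) = 39.83°.

39.8°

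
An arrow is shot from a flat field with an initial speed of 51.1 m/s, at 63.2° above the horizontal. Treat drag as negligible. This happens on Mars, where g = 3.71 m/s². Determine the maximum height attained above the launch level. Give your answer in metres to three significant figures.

280 m

Components: vₓ = 51.10 cos 63.2° = 23.04 m/s, v_y0 = 51.10 sin 63.2° = 45.61 m/s.
Peak height H = v_y0² / (2g) = 2080.4 / 7.420 = 280.4 m.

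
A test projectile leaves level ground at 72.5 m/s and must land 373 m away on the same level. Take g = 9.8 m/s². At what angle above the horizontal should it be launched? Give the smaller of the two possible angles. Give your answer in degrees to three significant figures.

22.0°

R = v₀² sin 2θ / g gives sin 2θ = gR/v₀² = 9.80·373/72.5² = 0.6954.
2θ = 44.06° or 180° − 44.06° = 135.9°, so θ = 22.03° or 67.97°.
The smaller angle is 22.03°.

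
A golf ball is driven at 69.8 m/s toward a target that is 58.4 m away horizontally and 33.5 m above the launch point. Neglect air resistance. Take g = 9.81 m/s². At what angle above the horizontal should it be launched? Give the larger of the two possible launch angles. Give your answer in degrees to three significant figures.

Trajectory: y = x tanθ − g x² (1 + tan²θ)/(2v₀²). With x = 58.4, y = 33.5, v₀ = 69.8, g = 9.81:
3.434 tan²θ − 58.4 tanθ + (36.93) = 0.
tanθ = [58.4 ± √(58.4² − 4 × 3.434 × (36.93))] / (2 × 3.434) = (58.4 ± 53.88) / 6.867, giving tanθ = 0.6579 or 16.35.
θ = 33.34° or 86.50°; the larger is 86.50°.

86.5°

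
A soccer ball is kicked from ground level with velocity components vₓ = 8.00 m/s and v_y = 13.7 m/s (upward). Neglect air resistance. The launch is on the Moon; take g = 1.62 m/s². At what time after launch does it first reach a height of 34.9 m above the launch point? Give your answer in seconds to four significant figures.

Height y(t) = 13.70 t − 0.8100 t² = 34.9 gives 0.8100 t² − 13.70 t + 34.9 = 0.
Quadratic formula: t = (13.70 ± √74.614) / 1.62 = (13.70 ± 8.638) / 1.62 → t = 3.125 s or 13.79 s.
The first (ascending) time is 3.125 s.

3.125 s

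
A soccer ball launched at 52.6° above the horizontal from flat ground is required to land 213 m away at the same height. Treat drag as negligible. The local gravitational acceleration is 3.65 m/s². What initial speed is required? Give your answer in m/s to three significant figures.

28.4 m/s

Level-ground range: R = v₀² sin(2θ)/g, so v₀ = √(gR / sin 2θ).
v₀ = √(3.65 × 213 / sin 105.2°) = √(777.4 / 0.9650) = √805.63 = 28.38 m/s.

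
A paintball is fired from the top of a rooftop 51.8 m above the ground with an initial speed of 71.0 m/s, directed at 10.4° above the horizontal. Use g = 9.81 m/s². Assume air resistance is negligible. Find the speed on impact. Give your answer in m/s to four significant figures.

77.83 m/s

Components: vₓ = 71.00 cos 10.4° = 69.83 m/s, v_y0 = 71.00 sin 10.4° = 12.82 m/s.
With up positive and y = 0 at the ground: y(t) = 51.8 + (12.82) t − 4.905 t². Setting y = 0 and taking the positive root: t = [12.82 + √(12.82² + 2·9.81·51.8)] / 9.81 = (12.82 + 34.36) / 9.81 = 4.809 s.
Vertical velocity at impact: v_y = v_y0 − g t = 12.82 − 9.81 × 4.809 = −34.36 m/s.
Speed: |v| = √(vₓ² + v_y²) = √(69.83² + 34.36²) = 77.83 m/s.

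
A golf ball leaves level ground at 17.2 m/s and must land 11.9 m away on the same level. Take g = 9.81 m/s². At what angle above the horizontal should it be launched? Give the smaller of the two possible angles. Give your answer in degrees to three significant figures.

From R = (v₀²/g) sin 2θ: sin 2θ = 9.81 × 11.9 / 295.84 = 0.3946.
2θ = 23.24° or 180° − 23.24° = 156.8°, so θ = 11.62° or 78.38°.
The smaller angle is 11.62°.

11.6°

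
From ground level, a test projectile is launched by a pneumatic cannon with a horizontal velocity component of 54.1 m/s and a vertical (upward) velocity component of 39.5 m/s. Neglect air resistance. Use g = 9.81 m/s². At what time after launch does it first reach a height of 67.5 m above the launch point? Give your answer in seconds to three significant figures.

2.46 s

Height y(t) = 39.50 t − 4.905 t² = 67.5 gives 4.905 t² − 39.50 t + 67.5 = 0.
t = [39.50 ± √(39.50² − 2·9.81·67.5)] / 9.81 = (39.50 ± 15.36) / 9.81, so t = 2.461 s or t = 5.592 s.
The first (ascending) time is 2.461 s.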